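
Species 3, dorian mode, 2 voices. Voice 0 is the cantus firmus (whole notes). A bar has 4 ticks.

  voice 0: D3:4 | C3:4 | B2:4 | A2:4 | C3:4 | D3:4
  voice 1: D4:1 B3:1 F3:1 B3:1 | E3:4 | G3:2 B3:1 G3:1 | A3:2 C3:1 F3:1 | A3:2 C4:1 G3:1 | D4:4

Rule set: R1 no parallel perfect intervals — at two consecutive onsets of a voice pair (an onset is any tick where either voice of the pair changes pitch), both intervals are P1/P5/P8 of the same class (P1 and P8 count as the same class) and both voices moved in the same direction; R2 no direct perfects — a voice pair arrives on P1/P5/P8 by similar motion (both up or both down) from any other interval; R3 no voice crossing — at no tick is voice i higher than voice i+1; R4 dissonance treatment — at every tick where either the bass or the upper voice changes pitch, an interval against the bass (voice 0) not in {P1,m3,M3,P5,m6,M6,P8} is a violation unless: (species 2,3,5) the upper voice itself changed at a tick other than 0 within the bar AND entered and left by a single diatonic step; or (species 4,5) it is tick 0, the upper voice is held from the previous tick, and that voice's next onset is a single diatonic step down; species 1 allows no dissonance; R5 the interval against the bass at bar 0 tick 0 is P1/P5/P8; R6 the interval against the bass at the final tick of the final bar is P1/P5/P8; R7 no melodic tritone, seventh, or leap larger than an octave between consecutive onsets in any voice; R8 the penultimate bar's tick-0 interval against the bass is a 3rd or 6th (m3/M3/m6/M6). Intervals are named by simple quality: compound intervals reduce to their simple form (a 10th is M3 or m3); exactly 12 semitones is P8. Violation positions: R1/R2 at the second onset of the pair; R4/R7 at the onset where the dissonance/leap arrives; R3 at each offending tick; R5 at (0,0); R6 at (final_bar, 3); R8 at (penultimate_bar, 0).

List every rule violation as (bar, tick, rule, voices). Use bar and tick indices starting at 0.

bar 0: v0=D3 v1=D4 downbeat P8
bar 1: v0=C3 v1=E3 downbeat M3
bar 2: v0=B2 v1=G3 downbeat m6
bar 3: v0=A2 v1=A3 downbeat P8
bar 4: v0=C3 v1=A3 downbeat M6
bar 5: v0=D3 v1=D4 downbeat P8
  -> R7 @ bar 0 tick 2 v(1,): B3->F3 leap 6st
  -> R7 @ bar 0 tick 3 v(1,): F3->B3 leap 6st
  -> R2 @ bar 5 tick 0 v(0, 1): C3/G3 P5 -> D3/D4 P8 similar

(0, 2, R7, (1,))
(0, 3, R7, (1,))
(5, 0, R2, (0, 1))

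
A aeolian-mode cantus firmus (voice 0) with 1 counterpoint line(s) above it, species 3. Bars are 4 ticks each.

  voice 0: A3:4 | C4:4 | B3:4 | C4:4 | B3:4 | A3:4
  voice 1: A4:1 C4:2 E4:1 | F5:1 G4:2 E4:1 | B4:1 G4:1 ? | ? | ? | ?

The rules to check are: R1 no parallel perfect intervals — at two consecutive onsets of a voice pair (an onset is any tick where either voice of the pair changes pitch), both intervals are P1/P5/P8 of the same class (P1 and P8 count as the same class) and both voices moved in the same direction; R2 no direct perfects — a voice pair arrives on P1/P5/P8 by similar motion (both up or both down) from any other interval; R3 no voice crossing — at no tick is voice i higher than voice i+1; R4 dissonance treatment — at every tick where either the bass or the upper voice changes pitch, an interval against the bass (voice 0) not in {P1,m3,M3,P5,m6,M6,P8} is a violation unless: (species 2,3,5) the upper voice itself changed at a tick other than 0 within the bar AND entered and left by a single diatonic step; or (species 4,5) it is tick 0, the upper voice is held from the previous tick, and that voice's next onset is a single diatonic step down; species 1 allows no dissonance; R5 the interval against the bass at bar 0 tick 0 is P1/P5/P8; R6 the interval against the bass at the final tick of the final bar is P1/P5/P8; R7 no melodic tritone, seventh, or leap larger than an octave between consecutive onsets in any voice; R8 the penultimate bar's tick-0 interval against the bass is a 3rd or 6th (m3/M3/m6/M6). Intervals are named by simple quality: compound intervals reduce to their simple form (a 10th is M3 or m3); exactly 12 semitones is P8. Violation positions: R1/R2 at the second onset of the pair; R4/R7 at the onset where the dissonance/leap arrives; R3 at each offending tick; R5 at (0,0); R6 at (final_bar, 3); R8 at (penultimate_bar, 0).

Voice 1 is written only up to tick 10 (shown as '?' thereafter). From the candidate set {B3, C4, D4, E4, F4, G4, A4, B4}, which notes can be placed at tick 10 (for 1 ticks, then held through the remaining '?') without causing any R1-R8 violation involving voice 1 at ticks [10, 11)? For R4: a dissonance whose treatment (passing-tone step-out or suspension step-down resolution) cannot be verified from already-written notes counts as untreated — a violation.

B3: legal
C4: violates R4
D4: legal
E4: violates R4
F4: violates R4
G4: legal
A4: violates R4
B4: legal

{B3, B4, D4, G4}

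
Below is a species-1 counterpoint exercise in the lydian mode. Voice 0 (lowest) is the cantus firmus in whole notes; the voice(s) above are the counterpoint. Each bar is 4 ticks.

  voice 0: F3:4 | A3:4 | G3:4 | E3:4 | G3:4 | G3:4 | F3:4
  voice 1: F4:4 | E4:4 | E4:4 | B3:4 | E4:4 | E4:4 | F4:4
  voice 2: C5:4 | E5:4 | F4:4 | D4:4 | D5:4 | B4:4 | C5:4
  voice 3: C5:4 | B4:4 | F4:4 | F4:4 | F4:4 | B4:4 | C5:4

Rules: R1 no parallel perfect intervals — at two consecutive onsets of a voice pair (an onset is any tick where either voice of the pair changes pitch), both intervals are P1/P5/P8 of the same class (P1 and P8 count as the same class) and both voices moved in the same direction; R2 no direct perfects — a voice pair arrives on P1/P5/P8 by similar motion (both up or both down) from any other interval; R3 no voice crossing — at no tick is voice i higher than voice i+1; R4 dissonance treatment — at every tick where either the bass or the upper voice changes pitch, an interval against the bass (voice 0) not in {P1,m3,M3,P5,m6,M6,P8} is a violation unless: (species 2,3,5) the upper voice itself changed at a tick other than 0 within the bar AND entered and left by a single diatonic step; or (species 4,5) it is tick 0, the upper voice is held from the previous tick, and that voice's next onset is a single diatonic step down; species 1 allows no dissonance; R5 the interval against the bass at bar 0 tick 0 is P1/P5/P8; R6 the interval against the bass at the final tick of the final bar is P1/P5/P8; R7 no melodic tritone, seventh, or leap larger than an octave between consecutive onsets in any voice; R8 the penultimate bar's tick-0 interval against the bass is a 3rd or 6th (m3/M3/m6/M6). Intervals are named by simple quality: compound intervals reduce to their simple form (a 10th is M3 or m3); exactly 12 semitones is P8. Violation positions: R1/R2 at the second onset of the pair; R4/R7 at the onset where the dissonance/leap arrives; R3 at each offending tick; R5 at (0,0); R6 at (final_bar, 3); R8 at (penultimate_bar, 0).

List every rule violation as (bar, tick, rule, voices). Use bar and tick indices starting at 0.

(1, 0, R1, (0, 2))
(1, 0, R1, (1, 3))
(1, 0, R3, (2, 3))
(1, 0, R4, (0, 3))
(1, 1, R3, (2, 3))
(1, 2, R3, (2, 3))
(1, 3, R3, (2, 3))
(2, 0, R2, (2, 3))
(2, 0, R4, (0, 2))
(2, 0, R4, (0, 3))
(2, 0, R7, (2,))
(2, 0, R7, (3,))
(3, 0, R2, (0, 1))
(3, 0, R4, (0, 2))
(3, 0, R4, (0, 3))
(4, 0, R2, (0, 2))
(4, 0, R3, (2, 3))
(4, 0, R4, (0, 3))
(4, 1, R3, (2, 3))
(4, 2, R3, (2, 3))
(4, 3, R3, (2, 3))
(5, 0, R7, (3,))
(6, 0, R1, (1, 2))
(6, 0, R1, (1, 3))
(6, 0, R1, (2, 3))

bar 0: v0=F3 v1=F4 v2=C5 v3=C5 downbeat P5
bar 1: v0=A3 v1=E4 v2=E5 v3=B4 downbeat M2
bar 2: v0=G3 v1=E4 v2=F4 v3=F4 downbeat m7
bar 3: v0=E3 v1=B3 v2=D4 v3=F4 downbeat m2
bar 4: v0=G3 v1=E4 v2=D5 v3=F4 downbeat m7
bar 5: v0=G3 v1=E4 v2=B4 v3=B4 downbeat M3
bar 6: v0=F3 v1=F4 v2=C5 v3=C5 downbeat P5
  -> R1 @ bar 1 tick 0 v(0, 2): F3/C5 P5 -> A3/E5 P5 similar
  -> R1 @ bar 1 tick 0 v(1, 3): F4/C5 P5 -> E4/B4 P5 similar
  -> R3 @ bar 1 tick 0 v(2, 3): E5 above B4
  -> R4 @ bar 1 tick 0 v(0, 3): A3/B4 M2 untreated
  -> R3 @ bar 1 tick 1 v(2, 3): E5 above B4
  -> R3 @ bar 1 tick 2 v(2, 3): E5 above B4
  -> R3 @ bar 1 tick 3 v(2, 3): E5 above B4
  -> R2 @ bar 2 tick 0 v(2, 3): E5/B4 P4 -> F4/F4 P1 similar
  -> R4 @ bar 2 tick 0 v(0, 2): G3/F4 m7 untreated
  -> R4 @ bar 2 tick 0 v(0, 3): G3/F4 m7 untreated
  -> R7 @ bar 2 tick 0 v(2,): E5->F4 leap 11st
  -> R7 @ bar 2 tick 0 v(3,): B4->F4 leap 6st
  -> R2 @ bar 3 tick 0 v(0, 1): G3/E4 M6 -> E3/B3 P5 similar
  -> R4 @ bar 3 tick 0 v(0, 2): E3/D4 m7 untreated
  -> R4 @ bar 3 tick 0 v(0, 3): E3/F4 m2 untreated
  -> R2 @ bar 4 tick 0 v(0, 2): E3/D4 m7 -> G3/D5 P5 similar
  -> R3 @ bar 4 tick 0 v(2, 3): D5 above F4
  -> R4 @ bar 4 tick 0 v(0, 3): G3/F4 m7 untreated
  -> R3 @ bar 4 tick 1 v(2, 3): D5 above F4
  -> R3 @ bar 4 tick 2 v(2, 3): D5 above F4
  -> R3 @ bar 4 tick 3 v(2, 3): D5 above F4
  -> R7 @ bar 5 tick 0 v(3,): F4->B4 leap 6st
  -> R1 @ bar 6 tick 0 v(1, 2): E4/B4 P5 -> F4/C5 P5 similar
  -> R1 @ bar 6 tick 0 v(1, 3): E4/B4 P5 -> F4/C5 P5 similar
  -> R1 @ bar 6 tick 0 v(2, 3): B4/B4 P1 -> C5/C5 P1 similar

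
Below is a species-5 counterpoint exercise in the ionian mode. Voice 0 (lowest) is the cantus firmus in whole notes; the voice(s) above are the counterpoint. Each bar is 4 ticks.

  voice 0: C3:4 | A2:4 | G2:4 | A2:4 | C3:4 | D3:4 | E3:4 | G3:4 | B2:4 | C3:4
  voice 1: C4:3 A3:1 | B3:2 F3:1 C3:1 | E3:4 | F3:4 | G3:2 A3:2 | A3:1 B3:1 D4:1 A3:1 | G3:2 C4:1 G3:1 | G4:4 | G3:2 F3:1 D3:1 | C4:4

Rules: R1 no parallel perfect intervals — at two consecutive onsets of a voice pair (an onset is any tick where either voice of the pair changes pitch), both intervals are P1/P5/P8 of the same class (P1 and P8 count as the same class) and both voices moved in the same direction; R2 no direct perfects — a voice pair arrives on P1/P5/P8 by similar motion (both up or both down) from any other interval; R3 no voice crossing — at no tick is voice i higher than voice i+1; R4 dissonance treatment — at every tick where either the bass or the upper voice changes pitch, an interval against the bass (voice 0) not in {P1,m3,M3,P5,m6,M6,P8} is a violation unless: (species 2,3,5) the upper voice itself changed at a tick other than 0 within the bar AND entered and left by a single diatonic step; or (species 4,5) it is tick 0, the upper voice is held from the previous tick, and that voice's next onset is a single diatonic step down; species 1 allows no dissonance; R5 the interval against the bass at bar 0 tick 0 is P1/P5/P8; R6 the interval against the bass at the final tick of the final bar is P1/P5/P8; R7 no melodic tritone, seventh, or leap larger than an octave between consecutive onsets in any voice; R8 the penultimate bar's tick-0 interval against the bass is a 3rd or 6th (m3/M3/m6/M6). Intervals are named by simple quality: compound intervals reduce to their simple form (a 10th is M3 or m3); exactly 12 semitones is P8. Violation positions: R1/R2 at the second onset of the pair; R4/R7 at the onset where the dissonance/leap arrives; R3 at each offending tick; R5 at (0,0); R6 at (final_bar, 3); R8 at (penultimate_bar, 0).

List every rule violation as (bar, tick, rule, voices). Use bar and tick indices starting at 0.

bar 0: v0=C3 v1=C4 downbeat P8
bar 1: v0=A2 v1=B3 downbeat M2
bar 2: v0=G2 v1=E3 downbeat M6
bar 3: v0=A2 v1=F3 downbeat m6
bar 4: v0=C3 v1=G3 downbeat P5
bar 5: v0=D3 v1=A3 downbeat P5
bar 6: v0=E3 v1=G3 downbeat m3
bar 7: v0=G3 v1=G4 downbeat P8
bar 8: v0=B2 v1=G3 downbeat m6
bar 9: v0=C3 v1=C4 downbeat P8
  -> R4 @ bar 1 tick 0 v(0, 1): A2/B3 M2 untreated
  -> R7 @ bar 1 tick 2 v(1,): B3->F3 leap 6st
  -> R2 @ bar 4 tick 0 v(0, 1): A2/F3 m6 -> C3/G3 P5 similar
  -> R2 @ bar 7 tick 0 v(0, 1): E3/G3 m3 -> G3/G4 P8 similar
  -> R4 @ bar 8 tick 2 v(0, 1): B2/F3 TT untreated
  -> R2 @ bar 9 tick 0 v(0, 1): B2/D3 m3 -> C3/C4 P8 similar
  -> R7 @ bar 9 tick 0 v(1,): D3->C4 leap 10st

(1, 0, R4, (0, 1))
(1, 2, R7, (1,))
(4, 0, R2, (0, 1))
(7, 0, R2, (0, 1))
(8, 2, R4, (0, 1))
(9, 0, R2, (0, 1))
(9, 0, R7, (1,))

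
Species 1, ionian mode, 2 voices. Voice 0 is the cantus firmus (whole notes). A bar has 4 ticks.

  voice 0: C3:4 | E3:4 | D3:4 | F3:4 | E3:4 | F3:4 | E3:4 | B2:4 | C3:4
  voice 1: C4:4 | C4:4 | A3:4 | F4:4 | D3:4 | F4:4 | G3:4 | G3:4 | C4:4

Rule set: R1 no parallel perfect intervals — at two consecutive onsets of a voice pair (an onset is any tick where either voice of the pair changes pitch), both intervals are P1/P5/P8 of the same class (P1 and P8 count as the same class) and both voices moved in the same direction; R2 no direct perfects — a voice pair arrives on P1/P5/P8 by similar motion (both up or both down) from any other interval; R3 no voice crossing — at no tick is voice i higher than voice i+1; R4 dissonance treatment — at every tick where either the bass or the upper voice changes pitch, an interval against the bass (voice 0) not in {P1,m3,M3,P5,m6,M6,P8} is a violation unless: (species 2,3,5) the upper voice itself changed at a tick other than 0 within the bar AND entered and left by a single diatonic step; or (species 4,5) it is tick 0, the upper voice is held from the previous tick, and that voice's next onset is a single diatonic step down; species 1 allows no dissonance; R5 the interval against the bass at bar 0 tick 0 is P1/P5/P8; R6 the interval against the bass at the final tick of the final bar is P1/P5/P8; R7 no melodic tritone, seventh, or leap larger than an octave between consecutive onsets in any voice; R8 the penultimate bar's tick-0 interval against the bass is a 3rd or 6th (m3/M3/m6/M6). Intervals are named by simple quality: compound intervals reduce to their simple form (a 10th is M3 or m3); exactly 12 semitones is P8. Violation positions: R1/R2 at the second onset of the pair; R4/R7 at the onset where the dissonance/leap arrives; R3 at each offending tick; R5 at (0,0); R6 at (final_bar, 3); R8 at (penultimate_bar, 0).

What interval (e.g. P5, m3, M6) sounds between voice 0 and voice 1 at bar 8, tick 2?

voice 0=C3 voice 1=C4 -> P8

P8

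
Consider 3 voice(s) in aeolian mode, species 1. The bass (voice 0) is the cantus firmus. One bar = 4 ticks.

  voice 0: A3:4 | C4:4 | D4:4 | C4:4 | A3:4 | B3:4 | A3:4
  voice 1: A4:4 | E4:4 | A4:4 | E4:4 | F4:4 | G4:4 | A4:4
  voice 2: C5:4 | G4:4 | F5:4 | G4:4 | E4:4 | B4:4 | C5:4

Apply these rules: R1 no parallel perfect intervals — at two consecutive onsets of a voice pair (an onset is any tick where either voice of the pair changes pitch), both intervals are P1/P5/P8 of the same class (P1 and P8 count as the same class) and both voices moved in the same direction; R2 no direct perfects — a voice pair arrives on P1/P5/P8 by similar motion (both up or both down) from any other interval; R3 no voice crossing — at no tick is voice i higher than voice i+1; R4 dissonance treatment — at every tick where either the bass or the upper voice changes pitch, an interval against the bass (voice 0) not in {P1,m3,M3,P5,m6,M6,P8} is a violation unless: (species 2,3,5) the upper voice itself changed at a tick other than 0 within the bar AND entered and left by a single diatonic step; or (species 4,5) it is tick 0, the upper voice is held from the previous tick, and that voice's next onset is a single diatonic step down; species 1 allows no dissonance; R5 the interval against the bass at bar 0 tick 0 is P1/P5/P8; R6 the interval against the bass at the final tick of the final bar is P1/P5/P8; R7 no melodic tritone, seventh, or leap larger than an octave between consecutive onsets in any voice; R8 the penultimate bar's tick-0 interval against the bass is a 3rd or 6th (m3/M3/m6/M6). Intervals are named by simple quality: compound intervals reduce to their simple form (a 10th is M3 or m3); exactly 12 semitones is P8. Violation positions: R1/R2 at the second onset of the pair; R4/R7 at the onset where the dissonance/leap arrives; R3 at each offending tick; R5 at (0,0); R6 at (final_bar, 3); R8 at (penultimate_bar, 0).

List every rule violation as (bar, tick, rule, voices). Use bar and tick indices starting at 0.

(0, 0, R5, (0, 2))
(2, 0, R2, (0, 1))
(2, 0, R7, (2,))
(3, 0, R2, (0, 2))
(3, 0, R7, (2,))
(4, 0, R1, (0, 2))
(4, 0, R3, (1, 2))
(4, 1, R3, (1, 2))
(4, 2, R3, (1, 2))
(4, 3, R3, (1, 2))
(5, 0, R2, (0, 2))
(5, 0, R8, (0, 2))
(6, 3, R6, (0, 2))

bar 0: v0=A3 v1=A4 v2=C5 downbeat m3
bar 1: v0=C4 v1=E4 v2=G4 downbeat P5
bar 2: v0=D4 v1=A4 v2=F5 downbeat m3
bar 3: v0=C4 v1=E4 v2=G4 downbeat P5
bar 4: v0=A3 v1=F4 v2=E4 downbeat P5
bar 5: v0=B3 v1=G4 v2=B4 downbeat P8
bar 6: v0=A3 v1=A4 v2=C5 downbeat m3
  -> R5 @ bar 0 tick 0 v(0, 2): opens on m3
  -> R2 @ bar 2 tick 0 v(0, 1): C4/E4 M3 -> D4/A4 P5 similar
  -> R7 @ bar 2 tick 0 v(2,): G4->F5 leap 10st
  -> R2 @ bar 3 tick 0 v(0, 2): D4/F5 m3 -> C4/G4 P5 similar
  -> R7 @ bar 3 tick 0 v(2,): F5->G4 leap 10st
  -> R1 @ bar 4 tick 0 v(0, 2): C4/G4 P5 -> A3/E4 P5 similar
  -> R3 @ bar 4 tick 0 v(1, 2): F4 above E4
  -> R3 @ bar 4 tick 1 v(1, 2): F4 above E4
  -> R3 @ bar 4 tick 2 v(1, 2): F4 above E4
  -> R3 @ bar 4 tick 3 v(1, 2): F4 above E4
  -> R2 @ bar 5 tick 0 v(0, 2): A3/E4 P5 -> B3/B4 P8 similar
  -> R8 @ bar 5 tick 0 v(0, 2): penult P8 not 3rd/6th
  -> R6 @ bar 6 tick 3 v(0, 2): closes on m3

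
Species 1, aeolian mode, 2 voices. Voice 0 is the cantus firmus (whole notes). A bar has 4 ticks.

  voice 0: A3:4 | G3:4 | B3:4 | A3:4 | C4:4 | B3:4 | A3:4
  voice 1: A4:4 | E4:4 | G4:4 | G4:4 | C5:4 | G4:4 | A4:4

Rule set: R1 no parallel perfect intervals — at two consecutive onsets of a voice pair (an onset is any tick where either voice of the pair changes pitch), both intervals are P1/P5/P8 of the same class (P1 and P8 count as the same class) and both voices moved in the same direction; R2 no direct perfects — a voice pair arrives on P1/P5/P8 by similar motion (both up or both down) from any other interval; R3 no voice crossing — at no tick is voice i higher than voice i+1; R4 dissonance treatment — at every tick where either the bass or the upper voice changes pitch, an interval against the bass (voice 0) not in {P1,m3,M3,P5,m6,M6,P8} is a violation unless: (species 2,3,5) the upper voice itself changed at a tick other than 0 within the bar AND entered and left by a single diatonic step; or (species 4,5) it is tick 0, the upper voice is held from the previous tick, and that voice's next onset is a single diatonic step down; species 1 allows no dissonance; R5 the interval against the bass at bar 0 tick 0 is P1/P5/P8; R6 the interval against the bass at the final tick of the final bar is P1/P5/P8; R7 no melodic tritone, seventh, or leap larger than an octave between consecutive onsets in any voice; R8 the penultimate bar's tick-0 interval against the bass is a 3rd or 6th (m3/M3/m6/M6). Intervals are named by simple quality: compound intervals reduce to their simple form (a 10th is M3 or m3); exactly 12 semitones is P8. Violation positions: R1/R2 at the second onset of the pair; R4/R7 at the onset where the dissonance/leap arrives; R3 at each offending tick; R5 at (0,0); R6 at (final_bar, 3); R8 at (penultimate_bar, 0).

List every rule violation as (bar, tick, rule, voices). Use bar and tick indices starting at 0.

bar 0: v0=A3 v1=A4 downbeat P8
bar 1: v0=G3 v1=E4 downbeat M6
bar 2: v0=B3 v1=G4 downbeat m6
bar 3: v0=A3 v1=G4 downbeat m7
bar 4: v0=C4 v1=C5 downbeat P8
bar 5: v0=B3 v1=G4 downbeat m6
bar 6: v0=A3 v1=A4 downbeat P8
  -> R4 @ bar 3 tick 0 v(0, 1): A3/G4 m7 untreated
  -> R2 @ bar 4 tick 0 v(0, 1): A3/G4 m7 -> C4/C5 P8 similar

(3, 0, R4, (0, 1))
(4, 0, R2, (0, 1))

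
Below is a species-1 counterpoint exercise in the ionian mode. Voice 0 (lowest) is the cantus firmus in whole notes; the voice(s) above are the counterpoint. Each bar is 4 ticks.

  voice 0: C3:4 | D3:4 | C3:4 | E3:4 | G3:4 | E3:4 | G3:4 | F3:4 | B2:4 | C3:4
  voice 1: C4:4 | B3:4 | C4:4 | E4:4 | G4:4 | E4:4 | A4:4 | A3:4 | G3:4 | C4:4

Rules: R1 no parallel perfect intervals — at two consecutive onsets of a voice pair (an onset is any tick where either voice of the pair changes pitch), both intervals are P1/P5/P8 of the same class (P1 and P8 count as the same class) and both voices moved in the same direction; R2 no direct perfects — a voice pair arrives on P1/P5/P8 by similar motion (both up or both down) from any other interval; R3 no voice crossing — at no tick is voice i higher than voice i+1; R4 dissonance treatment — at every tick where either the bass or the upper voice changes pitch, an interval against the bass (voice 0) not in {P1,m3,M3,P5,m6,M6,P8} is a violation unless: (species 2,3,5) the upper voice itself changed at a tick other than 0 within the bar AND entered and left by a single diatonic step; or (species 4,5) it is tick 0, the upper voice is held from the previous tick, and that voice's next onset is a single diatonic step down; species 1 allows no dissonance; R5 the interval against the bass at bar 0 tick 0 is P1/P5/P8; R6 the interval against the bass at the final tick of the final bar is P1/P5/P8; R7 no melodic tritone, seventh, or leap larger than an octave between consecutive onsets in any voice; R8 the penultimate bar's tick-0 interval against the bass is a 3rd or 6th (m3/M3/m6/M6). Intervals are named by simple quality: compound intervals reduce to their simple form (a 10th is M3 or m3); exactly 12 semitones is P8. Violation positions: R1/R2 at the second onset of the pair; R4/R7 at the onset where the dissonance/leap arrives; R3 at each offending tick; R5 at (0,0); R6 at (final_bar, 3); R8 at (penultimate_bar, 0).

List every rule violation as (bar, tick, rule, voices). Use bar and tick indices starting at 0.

(3, 0, R1, (0, 1))
(4, 0, R1, (0, 1))
(5, 0, R1, (0, 1))
(6, 0, R4, (0, 1))
(8, 0, R7, (0,))
(9, 0, R2, (0, 1))

bar 0: v0=C3 v1=C4 downbeat P8
bar 1: v0=D3 v1=B3 downbeat M6
bar 2: v0=C3 v1=C4 downbeat P8
bar 3: v0=E3 v1=E4 downbeat P8
bar 4: v0=G3 v1=G4 downbeat P8
bar 5: v0=E3 v1=E4 downbeat P8
bar 6: v0=G3 v1=A4 downbeat M2
bar 7: v0=F3 v1=A3 downbeat M3
bar 8: v0=B2 v1=G3 downbeat m6
bar 9: v0=C3 v1=C4 downbeat P8
  -> R1 @ bar 3 tick 0 v(0, 1): C3/C4 P8 -> E3/E4 P8 similar
  -> R1 @ bar 4 tick 0 v(0, 1): E3/E4 P8 -> G3/G4 P8 similar
  -> R1 @ bar 5 tick 0 v(0, 1): G3/G4 P8 -> E3/E4 P8 similar
  -> R4 @ bar 6 tick 0 v(0, 1): G3/A4 M2 untreated
  -> R7 @ bar 8 tick 0 v(0,): F3->B2 leap 6st
  -> R2 @ bar 9 tick 0 v(0, 1): B2/G3 m6 -> C3/C4 P8 similar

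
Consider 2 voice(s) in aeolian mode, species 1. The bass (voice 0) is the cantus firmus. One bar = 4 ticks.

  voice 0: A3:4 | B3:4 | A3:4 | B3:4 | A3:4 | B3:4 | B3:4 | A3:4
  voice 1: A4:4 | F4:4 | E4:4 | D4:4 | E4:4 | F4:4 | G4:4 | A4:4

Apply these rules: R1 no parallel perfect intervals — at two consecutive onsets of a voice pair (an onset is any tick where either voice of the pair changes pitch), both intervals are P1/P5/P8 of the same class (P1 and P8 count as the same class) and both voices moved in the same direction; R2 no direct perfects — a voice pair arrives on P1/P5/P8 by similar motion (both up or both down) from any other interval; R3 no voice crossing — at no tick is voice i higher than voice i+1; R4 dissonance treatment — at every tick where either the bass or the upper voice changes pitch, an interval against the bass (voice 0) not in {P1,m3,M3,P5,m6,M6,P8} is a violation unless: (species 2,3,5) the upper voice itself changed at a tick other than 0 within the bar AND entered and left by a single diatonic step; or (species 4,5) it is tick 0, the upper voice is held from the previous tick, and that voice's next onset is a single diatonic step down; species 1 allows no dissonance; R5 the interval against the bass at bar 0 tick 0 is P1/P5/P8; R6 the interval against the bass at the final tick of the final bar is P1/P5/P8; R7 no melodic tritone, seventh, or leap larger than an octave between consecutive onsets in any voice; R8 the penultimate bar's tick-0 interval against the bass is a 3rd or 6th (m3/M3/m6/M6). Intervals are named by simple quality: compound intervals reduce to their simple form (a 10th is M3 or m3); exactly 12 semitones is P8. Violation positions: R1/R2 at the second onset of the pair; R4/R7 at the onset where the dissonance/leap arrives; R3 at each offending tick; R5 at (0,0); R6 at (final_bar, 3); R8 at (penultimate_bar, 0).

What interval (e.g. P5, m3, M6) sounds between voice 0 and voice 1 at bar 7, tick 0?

voice 0=A3 voice 1=A4 -> P8

P8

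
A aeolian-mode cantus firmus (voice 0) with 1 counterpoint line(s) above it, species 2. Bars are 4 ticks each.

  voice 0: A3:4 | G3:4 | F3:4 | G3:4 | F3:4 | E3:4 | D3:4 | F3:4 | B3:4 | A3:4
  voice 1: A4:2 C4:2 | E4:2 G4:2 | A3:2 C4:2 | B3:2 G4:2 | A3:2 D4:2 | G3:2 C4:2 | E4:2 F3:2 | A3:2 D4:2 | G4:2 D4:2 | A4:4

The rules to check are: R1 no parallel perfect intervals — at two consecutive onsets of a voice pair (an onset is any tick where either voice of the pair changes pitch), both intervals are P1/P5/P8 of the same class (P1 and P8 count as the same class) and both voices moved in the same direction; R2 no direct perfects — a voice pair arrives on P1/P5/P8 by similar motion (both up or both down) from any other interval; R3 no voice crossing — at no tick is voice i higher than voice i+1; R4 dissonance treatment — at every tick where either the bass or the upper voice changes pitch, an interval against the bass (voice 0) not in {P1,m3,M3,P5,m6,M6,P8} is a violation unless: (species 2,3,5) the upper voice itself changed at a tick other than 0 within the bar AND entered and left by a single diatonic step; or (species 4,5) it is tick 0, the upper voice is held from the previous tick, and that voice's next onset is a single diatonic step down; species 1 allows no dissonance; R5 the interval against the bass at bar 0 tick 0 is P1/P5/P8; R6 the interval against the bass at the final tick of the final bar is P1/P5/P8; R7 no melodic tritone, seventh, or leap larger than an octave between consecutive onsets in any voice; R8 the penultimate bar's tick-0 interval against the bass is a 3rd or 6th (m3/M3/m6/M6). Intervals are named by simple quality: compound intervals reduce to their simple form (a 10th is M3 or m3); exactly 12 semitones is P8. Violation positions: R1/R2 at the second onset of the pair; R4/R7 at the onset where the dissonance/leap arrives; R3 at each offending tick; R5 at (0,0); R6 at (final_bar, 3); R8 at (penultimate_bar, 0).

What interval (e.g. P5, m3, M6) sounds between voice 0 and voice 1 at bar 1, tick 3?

voice 0=G3 voice 1=G4 -> P8

P8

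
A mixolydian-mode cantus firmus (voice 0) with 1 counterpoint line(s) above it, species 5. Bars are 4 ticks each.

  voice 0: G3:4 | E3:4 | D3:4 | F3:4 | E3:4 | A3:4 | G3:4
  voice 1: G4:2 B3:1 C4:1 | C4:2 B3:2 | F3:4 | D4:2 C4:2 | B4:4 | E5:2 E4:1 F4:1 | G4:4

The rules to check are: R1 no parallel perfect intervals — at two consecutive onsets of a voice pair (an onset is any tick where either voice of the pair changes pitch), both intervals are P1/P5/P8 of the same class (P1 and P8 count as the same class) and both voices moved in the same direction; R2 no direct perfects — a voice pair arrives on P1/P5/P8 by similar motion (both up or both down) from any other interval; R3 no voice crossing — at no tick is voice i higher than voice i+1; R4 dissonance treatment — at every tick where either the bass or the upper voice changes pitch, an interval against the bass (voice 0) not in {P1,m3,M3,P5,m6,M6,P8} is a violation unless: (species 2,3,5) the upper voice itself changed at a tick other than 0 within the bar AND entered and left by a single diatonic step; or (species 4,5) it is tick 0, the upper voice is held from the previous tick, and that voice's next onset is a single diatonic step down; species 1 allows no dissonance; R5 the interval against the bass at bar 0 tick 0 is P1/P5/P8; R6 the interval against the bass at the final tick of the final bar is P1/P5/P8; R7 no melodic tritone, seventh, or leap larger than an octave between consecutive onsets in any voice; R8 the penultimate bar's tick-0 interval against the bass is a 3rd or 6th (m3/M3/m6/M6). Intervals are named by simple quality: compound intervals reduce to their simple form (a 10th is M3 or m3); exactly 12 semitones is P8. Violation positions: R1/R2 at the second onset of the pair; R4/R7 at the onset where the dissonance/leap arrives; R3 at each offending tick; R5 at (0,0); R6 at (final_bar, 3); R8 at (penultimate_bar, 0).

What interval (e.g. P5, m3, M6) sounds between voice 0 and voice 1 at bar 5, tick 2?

P5

voice 0=A3 voice 1=E4 -> P5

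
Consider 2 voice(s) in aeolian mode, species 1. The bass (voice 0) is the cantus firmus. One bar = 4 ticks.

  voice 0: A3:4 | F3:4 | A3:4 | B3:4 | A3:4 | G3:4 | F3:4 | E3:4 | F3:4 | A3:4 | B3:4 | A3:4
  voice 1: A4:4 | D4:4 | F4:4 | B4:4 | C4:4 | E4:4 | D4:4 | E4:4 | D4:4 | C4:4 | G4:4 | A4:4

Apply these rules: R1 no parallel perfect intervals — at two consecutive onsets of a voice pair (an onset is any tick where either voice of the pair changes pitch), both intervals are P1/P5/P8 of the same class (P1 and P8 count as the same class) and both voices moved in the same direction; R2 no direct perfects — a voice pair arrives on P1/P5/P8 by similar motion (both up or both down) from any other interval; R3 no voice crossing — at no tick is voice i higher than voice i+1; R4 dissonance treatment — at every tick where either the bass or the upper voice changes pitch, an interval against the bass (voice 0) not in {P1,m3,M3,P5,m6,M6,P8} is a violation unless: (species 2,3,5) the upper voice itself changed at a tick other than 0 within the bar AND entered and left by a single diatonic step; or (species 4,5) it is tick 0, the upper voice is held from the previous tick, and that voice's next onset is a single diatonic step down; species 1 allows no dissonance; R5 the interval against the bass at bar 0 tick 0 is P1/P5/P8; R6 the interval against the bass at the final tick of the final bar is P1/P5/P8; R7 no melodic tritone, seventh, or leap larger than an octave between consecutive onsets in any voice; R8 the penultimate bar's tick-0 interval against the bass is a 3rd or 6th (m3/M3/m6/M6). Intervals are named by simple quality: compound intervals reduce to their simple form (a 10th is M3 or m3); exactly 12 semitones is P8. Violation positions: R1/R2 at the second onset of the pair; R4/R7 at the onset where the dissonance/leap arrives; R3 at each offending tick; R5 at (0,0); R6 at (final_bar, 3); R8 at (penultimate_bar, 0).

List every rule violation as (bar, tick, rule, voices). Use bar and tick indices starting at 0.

bar 0: v0=A3 v1=A4 downbeat P8
bar 1: v0=F3 v1=D4 downbeat M6
bar 2: v0=A3 v1=F4 downbeat m6
bar 3: v0=B3 v1=B4 downbeat P8
bar 4: v0=A3 v1=C4 downbeat m3
bar 5: v0=G3 v1=E4 downbeat M6
bar 6: v0=F3 v1=D4 downbeat M6
bar 7: v0=E3 v1=E4 downbeat P8
bar 8: v0=F3 v1=D4 downbeat M6
bar 9: v0=A3 v1=C4 downbeat m3
bar 10: v0=B3 v1=G4 downbeat m6
bar 11: v0=A3 v1=A4 downbeat P8
  -> R2 @ bar 3 tick 0 v(0, 1): A3/F4 m6 -> B3/B4 P8 similar
  -> R7 @ bar 3 tick 0 v(1,): F4->B4 leap 6st
  -> R7 @ bar 4 tick 0 v(1,): B4->C4 leap 11st

(3, 0, R2, (0, 1))
(3, 0, R7, (1,))
(4, 0, R7, (1,))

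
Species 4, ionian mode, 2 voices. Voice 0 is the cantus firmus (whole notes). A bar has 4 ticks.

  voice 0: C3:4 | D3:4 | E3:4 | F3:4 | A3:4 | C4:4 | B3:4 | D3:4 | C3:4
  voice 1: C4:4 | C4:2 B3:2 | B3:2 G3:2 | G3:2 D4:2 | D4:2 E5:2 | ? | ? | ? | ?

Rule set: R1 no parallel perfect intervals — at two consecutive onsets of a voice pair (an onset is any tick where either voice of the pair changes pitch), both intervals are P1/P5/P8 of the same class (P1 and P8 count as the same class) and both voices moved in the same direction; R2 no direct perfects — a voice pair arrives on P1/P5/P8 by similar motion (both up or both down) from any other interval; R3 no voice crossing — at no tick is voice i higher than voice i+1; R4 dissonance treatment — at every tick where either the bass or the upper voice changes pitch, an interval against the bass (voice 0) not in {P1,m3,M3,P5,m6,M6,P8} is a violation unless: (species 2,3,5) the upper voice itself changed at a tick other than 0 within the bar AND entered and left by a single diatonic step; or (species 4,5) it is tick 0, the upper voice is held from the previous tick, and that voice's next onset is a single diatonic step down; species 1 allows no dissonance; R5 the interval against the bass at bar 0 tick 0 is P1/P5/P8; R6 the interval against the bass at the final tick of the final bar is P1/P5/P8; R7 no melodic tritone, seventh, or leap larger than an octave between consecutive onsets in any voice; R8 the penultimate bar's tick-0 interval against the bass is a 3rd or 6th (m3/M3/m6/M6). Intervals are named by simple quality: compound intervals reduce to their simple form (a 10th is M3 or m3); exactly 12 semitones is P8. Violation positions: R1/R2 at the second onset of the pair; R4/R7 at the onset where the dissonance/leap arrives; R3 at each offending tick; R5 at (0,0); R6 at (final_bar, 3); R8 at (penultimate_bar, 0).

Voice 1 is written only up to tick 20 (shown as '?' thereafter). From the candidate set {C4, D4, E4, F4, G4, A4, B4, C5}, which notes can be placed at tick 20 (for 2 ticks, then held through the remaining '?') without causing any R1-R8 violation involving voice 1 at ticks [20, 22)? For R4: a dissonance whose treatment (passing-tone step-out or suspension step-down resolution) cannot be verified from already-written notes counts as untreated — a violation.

C4: violates R7
D4: violates R4,R7
E4: legal
F4: violates R4,R7
G4: legal
A4: legal
B4: violates R4
C5: legal

{A4, C5, E4, G4}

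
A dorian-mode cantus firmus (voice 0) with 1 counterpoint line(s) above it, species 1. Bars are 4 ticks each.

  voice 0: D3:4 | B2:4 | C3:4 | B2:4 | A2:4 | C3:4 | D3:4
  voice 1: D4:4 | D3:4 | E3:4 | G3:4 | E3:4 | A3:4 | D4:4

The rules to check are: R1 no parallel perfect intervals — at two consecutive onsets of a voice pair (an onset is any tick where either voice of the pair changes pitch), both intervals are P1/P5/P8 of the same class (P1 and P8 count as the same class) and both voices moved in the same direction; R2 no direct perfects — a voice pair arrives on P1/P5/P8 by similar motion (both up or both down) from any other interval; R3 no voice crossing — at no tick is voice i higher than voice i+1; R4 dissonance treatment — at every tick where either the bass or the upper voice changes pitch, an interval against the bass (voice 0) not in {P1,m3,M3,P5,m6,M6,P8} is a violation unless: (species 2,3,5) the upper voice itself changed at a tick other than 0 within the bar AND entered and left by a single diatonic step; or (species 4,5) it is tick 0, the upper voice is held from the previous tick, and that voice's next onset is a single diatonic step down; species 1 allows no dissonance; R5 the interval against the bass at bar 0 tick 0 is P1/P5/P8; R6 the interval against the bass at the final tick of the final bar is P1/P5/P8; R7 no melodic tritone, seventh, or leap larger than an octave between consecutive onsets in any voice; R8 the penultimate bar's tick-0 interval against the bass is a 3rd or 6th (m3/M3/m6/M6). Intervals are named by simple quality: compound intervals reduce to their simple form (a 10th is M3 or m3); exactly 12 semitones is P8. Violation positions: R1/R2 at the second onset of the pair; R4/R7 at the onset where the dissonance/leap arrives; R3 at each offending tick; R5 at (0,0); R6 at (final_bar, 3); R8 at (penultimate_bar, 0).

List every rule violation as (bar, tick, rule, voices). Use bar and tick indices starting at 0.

(4, 0, R2, (0, 1))
(6, 0, R2, (0, 1))

bar 0: v0=D3 v1=D4 downbeat P8
bar 1: v0=B2 v1=D3 downbeat m3
bar 2: v0=C3 v1=E3 downbeat M3
bar 3: v0=B2 v1=G3 downbeat m6
bar 4: v0=A2 v1=E3 downbeat P5
bar 5: v0=C3 v1=A3 downbeat M6
bar 6: v0=D3 v1=D4 downbeat P8
  -> R2 @ bar 4 tick 0 v(0, 1): B2/G3 m6 -> A2/E3 P5 similar
  -> R2 @ bar 6 tick 0 v(0, 1): C3/A3 M6 -> D3/D4 P8 similar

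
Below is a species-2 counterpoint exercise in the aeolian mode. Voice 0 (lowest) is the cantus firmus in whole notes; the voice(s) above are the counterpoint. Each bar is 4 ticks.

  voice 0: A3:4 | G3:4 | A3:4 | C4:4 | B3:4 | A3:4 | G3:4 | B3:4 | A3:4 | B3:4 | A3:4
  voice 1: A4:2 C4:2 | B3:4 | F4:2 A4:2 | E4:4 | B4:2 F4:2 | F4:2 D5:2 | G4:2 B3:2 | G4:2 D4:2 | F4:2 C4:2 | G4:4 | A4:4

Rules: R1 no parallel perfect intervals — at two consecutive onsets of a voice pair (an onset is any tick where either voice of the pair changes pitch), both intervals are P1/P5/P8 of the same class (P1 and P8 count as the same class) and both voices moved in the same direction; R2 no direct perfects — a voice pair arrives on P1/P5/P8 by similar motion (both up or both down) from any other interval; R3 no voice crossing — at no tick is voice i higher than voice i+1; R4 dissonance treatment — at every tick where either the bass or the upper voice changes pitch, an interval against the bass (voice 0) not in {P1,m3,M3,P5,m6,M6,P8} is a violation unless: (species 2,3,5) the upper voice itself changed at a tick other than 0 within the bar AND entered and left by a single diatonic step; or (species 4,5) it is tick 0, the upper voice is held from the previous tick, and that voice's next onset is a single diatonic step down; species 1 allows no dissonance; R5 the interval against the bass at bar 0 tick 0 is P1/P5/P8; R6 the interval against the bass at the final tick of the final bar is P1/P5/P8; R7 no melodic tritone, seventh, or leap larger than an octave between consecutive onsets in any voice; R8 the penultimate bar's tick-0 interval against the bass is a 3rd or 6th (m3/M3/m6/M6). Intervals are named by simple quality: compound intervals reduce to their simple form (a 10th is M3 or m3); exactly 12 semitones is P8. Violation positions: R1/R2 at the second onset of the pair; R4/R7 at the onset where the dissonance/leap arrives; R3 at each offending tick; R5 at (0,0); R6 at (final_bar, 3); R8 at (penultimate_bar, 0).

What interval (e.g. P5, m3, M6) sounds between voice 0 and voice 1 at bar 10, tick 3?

voice 0=A3 voice 1=A4 -> P8

P8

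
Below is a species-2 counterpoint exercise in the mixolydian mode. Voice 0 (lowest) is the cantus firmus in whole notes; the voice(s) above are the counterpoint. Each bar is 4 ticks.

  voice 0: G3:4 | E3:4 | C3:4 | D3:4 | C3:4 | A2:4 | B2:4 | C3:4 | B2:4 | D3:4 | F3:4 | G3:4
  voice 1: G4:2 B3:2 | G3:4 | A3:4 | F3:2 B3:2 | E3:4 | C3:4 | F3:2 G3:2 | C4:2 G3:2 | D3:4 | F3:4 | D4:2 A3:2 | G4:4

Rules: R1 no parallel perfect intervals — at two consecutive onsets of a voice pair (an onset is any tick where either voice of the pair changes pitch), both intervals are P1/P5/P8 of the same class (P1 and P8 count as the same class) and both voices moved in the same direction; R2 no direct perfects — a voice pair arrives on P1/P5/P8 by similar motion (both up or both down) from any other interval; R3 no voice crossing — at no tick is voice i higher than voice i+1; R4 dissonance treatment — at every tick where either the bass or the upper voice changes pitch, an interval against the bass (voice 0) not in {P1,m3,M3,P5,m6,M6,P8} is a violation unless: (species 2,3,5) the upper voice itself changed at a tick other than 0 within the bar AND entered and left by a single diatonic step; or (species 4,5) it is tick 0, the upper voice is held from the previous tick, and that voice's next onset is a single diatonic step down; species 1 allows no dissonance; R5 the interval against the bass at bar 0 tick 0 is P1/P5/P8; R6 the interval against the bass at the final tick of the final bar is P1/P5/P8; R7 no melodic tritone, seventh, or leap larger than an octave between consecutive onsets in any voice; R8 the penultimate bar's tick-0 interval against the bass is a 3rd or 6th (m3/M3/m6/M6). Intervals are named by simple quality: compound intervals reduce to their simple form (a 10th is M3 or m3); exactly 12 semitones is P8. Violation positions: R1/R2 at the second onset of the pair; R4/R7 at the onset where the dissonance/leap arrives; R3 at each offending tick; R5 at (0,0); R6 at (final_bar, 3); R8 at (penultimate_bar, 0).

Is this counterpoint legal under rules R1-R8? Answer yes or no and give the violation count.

No (5 violations)

bar 0: v0=G3 v1=G4 (P8)
bar 1: v0=E3 v1=G3 (m3)
bar 2: v0=C3 v1=A3 (M6)
bar 3: v0=D3 v1=F3 (m3)
bar 4: v0=C3 v1=E3 (M3)
bar 5: v0=A2 v1=C3 (m3)
bar 6: v0=B2 v1=F3 (TT)
bar 7: v0=C3 v1=C4 (P8)
bar 8: v0=B2 v1=D3 (m3)
bar 9: v0=D3 v1=F3 (m3)
bar 10: v0=F3 v1=D4 (M6)
bar 11: v0=G3 v1=G4 (P8)
  R7 @ bar3.2: F3->B3 leap 6st
  R4 @ bar6.0: B2/F3 TT untreated
  R2 @ bar7.0: B2/G3 m6 -> C3/C4 P8 similar
  R2 @ bar11.0: F3/A3 M3 -> G3/G4 P8 similar
  R7 @ bar11.0: A3->G4 leap 10st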